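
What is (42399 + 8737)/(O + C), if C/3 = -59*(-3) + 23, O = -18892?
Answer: -752/269 ≈ -2.7955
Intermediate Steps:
C = 600 (C = 3*(-59*(-3) + 23) = 3*(177 + 23) = 3*200 = 600)
(42399 + 8737)/(O + C) = (42399 + 8737)/(-18892 + 600) = 51136/(-18292) = 51136*(-1/18292) = -752/269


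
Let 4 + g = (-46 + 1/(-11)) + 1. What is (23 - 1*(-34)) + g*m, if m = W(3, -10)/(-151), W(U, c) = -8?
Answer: 90357/1661 ≈ 54.399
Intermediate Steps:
g = -540/11 (g = -4 + ((-46 + 1/(-11)) + 1) = -4 + ((-46 - 1/11) + 1) = -4 + (-507/11 + 1) = -4 - 496/11 = -540/11 ≈ -49.091)
m = 8/151 (m = -8/(-151) = -8*(-1/151) = 8/151 ≈ 0.052980)
(23 - 1*(-34)) + g*m = (23 - 1*(-34)) - 540/11*8/151 = (23 + 34) - 4320/1661 = 57 - 4320/1661 = 90357/1661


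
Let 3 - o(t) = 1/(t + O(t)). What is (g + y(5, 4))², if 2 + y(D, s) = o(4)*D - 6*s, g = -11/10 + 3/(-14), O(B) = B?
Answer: 13126129/78400 ≈ 167.43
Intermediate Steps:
g = -46/35 (g = -11*⅒ + 3*(-1/14) = -11/10 - 3/14 = -46/35 ≈ -1.3143)
o(t) = 3 - 1/(2*t) (o(t) = 3 - 1/(t + t) = 3 - 1/(2*t))
y(D, s) = -2 - 6*s + 23*D/8 (y(D, s) = -2 + ((3 - ½/4)*D - 6*s) = -2 + ((3 - ½*¼)*D - 6*s) = -2 + ((3 - ⅛)*D - 6*s) = -2 + (23*D/8 - 6*s) = -2 + (-6*s + 23*D/8) = -2 - 6*s + 23*D/8)
(g + y(5, 4))² = (-46/35 + (-2 - 6*4 + (23/8)*5))² = (-46/35 + (-2 - 24 + 115/8))² = (-46/35 - 93/8)² = (-3623/280)² = 13126129/78400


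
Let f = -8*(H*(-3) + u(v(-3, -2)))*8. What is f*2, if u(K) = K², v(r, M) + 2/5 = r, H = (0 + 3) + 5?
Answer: 39808/25 ≈ 1592.3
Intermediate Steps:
H = 8 (H = 3 + 5 = 8)
v(r, M) = -⅖ + r
f = 19904/25 (f = -8*(8*(-3) + (-⅖ - 3)²)*8 = -8*(-24 + (-17/5)²)*8 = -8*(-24 + 289/25)*8 = -8*(-311/25)*8 = (2488/25)*8 = 19904/25 ≈ 796.16)
f*2 = (19904/25)*2 = 39808/25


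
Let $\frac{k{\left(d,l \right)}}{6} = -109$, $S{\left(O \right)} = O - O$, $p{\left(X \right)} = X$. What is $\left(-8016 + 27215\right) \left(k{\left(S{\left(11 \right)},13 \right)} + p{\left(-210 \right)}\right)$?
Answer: $-16587936$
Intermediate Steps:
$S{\left(O \right)} = 0$
$k{\left(d,l \right)} = -654$ ($k{\left(d,l \right)} = 6 \left(-109\right) = -654$)
$\left(-8016 + 27215\right) \left(k{\left(S{\left(11 \right)},13 \right)} + p{\left(-210 \right)}\right) = \left(-8016 + 27215\right) \left(-654 - 210\right) = 19199 \left(-864\right) = -16587936$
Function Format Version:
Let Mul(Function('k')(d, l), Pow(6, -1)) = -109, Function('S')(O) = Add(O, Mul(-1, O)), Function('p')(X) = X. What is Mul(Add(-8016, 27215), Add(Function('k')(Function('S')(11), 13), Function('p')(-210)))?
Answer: -16587936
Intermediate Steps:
Function('S')(O) = 0
Function('k')(d, l) = -654 (Function('k')(d, l) = Mul(6, -109) = -654)
Mul(Add(-8016, 27215), Add(Function('k')(Function('S')(11), 13), Function('p')(-210))) = Mul(Add(-8016, 27215), Add(-654, -210)) = Mul(19199, -864) = -16587936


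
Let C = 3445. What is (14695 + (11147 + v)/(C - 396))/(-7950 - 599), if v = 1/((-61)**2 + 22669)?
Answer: -1182699570781/687879127390 ≈ -1.7193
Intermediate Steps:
v = 1/26390 (v = 1/(3721 + 22669) = 1/26390 ≈ 3.7893e-5)
(14695 + (11147 + v)/(C - 396))/(-7950 - 599) = (14695 + (11147 + 1/26390)/(3445 - 396))/(-7950 - 599) = (14695 + (294169331/26390)/3049)/(-8549) = (14695 + (294169331/26390)*(1/3049))*(-1/8549) = (14695 + 294169331/80463110)*(-1/8549) = (1182699570781/80463110)*(-1/8549) = -1182699570781/687879127390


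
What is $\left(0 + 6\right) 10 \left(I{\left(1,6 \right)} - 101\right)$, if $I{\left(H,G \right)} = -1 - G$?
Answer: $-6480$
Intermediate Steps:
$\left(0 + 6\right) 10 \left(I{\left(1,6 \right)} - 101\right) = \left(0 + 6\right) 10 \left(\left(-1 - 6\right) - 101\right) = 6 \cdot 10 \left(\left(-1 - 6\right) - 101\right) = 60 \left(-7 - 101\right) = 60 \left(-108\right) = -6480$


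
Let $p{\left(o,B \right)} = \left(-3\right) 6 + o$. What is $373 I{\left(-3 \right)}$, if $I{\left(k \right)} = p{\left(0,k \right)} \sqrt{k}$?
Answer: $- 6714 i \sqrt{3} \approx - 11629.0 i$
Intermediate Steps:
$p{\left(o,B \right)} = -18 + o$
$I{\left(k \right)} = - 18 \sqrt{k}$ ($I{\left(k \right)} = \left(-18 + 0\right) \sqrt{k} = - 18 \sqrt{k}$)
$373 I{\left(-3 \right)} = 373 \left(- 18 \sqrt{-3}\right) = 373 \left(- 18 i \sqrt{3}\right) = - 6714 i \sqrt{3}$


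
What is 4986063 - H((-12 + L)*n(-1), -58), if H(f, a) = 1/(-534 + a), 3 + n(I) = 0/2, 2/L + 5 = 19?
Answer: 2951749297/592 ≈ 4.9861e+6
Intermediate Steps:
L = ⅐ (L = 2/(-5 + 19) = 2/14 = 2*(1/14) = ⅐ ≈ 0.14286)
n(I) = -3 (n(I) = -3 + 0/2 = -3 + 0*(½) = -3 + 0 = -3)
4986063 - H((-12 + L)*n(-1), -58) = 4986063 - 1/(-534 - 58) = 4986063 - 1/(-592) = 4986063 - 1*(-1/592) = 4986063 + 1/592 = 2951749297/592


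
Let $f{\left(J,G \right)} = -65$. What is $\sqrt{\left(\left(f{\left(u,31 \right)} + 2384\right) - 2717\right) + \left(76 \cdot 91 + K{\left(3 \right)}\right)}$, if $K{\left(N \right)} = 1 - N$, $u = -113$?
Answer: $6 \sqrt{181} \approx 80.722$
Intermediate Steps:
$\sqrt{\left(\left(f{\left(u,31 \right)} + 2384\right) - 2717\right) + \left(76 \cdot 91 + K{\left(3 \right)}\right)} = \sqrt{\left(\left(-65 + 2384\right) - 2717\right) + \left(76 \cdot 91 + \left(1 - 3\right)\right)} = \sqrt{\left(2319 - 2717\right) + \left(6916 + \left(1 - 3\right)\right)} = \sqrt{-398 + \left(6916 - 2\right)} = \sqrt{-398 + 6914} = \sqrt{6516} = 6 \sqrt{181}$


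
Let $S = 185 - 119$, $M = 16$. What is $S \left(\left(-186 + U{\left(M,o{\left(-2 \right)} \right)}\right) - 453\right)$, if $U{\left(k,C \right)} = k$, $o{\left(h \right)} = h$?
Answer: $-41118$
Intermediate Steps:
$S = 66$ ($S = 185 - 119 = 66$)
$S \left(\left(-186 + U{\left(M,o{\left(-2 \right)} \right)}\right) - 453\right) = 66 \left(\left(-186 + 16\right) - 453\right) = 66 \left(-170 - 453\right) = 66 \left(-623\right) = -41118$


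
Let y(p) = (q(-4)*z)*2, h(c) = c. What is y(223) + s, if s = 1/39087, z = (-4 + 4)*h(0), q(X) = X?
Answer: 1/39087 ≈ 2.5584e-5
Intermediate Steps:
z = 0 (z = (-4 + 4)*0 = 0*0 = 0)
y(p) = 0 (y(p) = -4*0*2 = 0*2 = 0)
s = 1/39087 ≈ 2.5584e-5
y(223) + s = 0 + 1/39087 = 1/39087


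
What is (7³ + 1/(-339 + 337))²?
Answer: 469225/4 ≈ 1.1731e+5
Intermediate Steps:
(7³ + 1/(-339 + 337))² = (343 + 1/(-2))² = (343 - ½)² = (685/2)² = 469225/4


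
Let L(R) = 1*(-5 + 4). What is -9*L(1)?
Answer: 9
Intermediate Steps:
L(R) = -1 (L(R) = 1*(-1) = -1)
-9*L(1) = -9*(-1) = 9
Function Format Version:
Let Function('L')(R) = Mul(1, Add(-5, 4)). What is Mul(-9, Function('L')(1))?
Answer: 9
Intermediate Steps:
Function('L')(R) = -1 (Function('L')(R) = Mul(1, -1) = -1)
Mul(-9, Function('L')(1)) = Mul(-9, -1) = 9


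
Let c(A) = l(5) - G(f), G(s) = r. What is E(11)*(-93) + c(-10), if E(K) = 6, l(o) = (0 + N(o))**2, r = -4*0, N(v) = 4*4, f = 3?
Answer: -302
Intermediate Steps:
N(v) = 16
r = 0
G(s) = 0
l(o) = 256 (l(o) = (0 + 16)**2 = 16**2 = 256)
c(A) = 256 (c(A) = 256 - 1*0 = 256 + 0 = 256)
E(11)*(-93) + c(-10) = 6*(-93) + 256 = -558 + 256 = -302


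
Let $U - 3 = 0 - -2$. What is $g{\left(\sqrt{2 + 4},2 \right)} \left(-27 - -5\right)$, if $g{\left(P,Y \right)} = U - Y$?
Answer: $-66$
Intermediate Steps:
$U = 5$ ($U = 3 + \left(0 - -2\right) = 3 + \left(0 + 2\right) = 3 + 2 = 5$)
$g{\left(P,Y \right)} = 5 - Y$
$g{\left(\sqrt{2 + 4},2 \right)} \left(-27 - -5\right) = \left(5 - 2\right) \left(-27 - -5\right) = \left(5 - 2\right) \left(-27 + 5\right) = 3 \left(-22\right) = -66$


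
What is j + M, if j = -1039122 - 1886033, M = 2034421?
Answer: -890734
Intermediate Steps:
j = -2925155
j + M = -2925155 + 2034421 = -890734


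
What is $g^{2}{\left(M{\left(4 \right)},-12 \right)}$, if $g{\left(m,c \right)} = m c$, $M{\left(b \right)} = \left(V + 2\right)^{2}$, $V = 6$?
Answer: $589824$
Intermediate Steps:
$M{\left(b \right)} = 64$ ($M{\left(b \right)} = \left(6 + 2\right)^{2} = 8^{2} = 64$)
$g{\left(m,c \right)} = c m$
$g^{2}{\left(M{\left(4 \right)},-12 \right)} = \left(\left(-12\right) 64\right)^{2} = \left(-768\right)^{2} = 589824$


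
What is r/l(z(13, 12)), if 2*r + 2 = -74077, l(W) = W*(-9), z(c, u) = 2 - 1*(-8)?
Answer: 8231/20 ≈ 411.55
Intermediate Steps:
z(c, u) = 10 (z(c, u) = 2 + 8 = 10)
l(W) = -9*W
r = -74079/2 (r = -1 + (½)*(-74077) = -1 - 74077/2 = -74079/2 ≈ -37040.)
r/l(z(13, 12)) = -74079/(2*((-9*10))) = -74079/2/(-90) = -74079/2*(-1/90) = 8231/20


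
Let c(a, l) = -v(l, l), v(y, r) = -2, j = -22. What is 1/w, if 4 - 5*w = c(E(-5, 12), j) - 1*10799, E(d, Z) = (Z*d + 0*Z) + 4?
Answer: 5/10801 ≈ 0.00046292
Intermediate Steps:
E(d, Z) = 4 + Z*d (E(d, Z) = (Z*d + 0) + 4 = Z*d + 4 = 4 + Z*d)
c(a, l) = 2 (c(a, l) = -1*(-2) = 2)
w = 10801/5 (w = ⅘ - (2 - 1*10799)/5 = ⅘ - (2 - 10799)/5 = ⅘ - ⅕*(-10797) = ⅘ + 10797/5 = 10801/5 ≈ 2160.2)
1/w = 1/(10801/5) = 5/10801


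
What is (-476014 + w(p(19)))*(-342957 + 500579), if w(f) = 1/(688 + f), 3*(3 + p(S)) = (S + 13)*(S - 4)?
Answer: -63400585350638/845 ≈ -7.5030e+10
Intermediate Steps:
p(S) = -3 + (-4 + S)*(13 + S)/3 (p(S) = -3 + ((S + 13)*(S - 4))/3 = -3 + ((13 + S)*(-4 + S))/3 = -3 + ((-4 + S)*(13 + S))/3 = -3 + (-4 + S)*(13 + S)/3)
(-476014 + w(p(19)))*(-342957 + 500579) = (-476014 + 1/(688 + (-61/3 + 3*19 + (⅓)*19²)))*(-342957 + 500579) = (-476014 + 1/(688 + (-61/3 + 57 + (⅓)*361)))*157622 = (-476014 + 1/(688 + (-61/3 + 57 + 361/3)))*157622 = (-476014 + 1/(688 + 157))*157622 = (-476014 + 1/845)*157622 = -402231829/845*157622 = -63400585350638/845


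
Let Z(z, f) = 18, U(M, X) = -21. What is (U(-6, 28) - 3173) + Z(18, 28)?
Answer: -3176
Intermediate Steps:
(U(-6, 28) - 3173) + Z(18, 28) = (-21 - 3173) + 18 = -3194 + 18 = -3176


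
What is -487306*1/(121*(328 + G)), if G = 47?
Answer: -487306/45375 ≈ -10.740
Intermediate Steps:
-487306*1/(121*(328 + G)) = -487306*1/(121*(328 + 47)) = -487306/(121*375) = -487306/45375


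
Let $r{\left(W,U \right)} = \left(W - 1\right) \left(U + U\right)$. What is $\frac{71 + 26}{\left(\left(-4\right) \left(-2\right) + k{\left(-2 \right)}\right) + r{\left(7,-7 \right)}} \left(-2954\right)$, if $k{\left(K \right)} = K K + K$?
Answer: $\frac{143269}{37} \approx 3872.1$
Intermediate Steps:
$r{\left(W,U \right)} = 2 U \left(-1 + W\right)$ ($r{\left(W,U \right)} = \left(-1 + W\right) 2 U = 2 U \left(-1 + W\right)$)
$k{\left(K \right)} = K + K^{2}$ ($k{\left(K \right)} = K^{2} + K = K + K^{2}$)
$\frac{71 + 26}{\left(\left(-4\right) \left(-2\right) + k{\left(-2 \right)}\right) + r{\left(7,-7 \right)}} \left(-2954\right) = \frac{71 + 26}{\left(\left(-4\right) \left(-2\right) - 2 \left(1 - 2\right)\right) + 2 \left(-7\right) \left(-1 + 7\right)} \left(-2954\right) = \frac{97}{\left(8 - -2\right) + 2 \left(-7\right) 6} \left(-2954\right) = \frac{97}{\left(8 + 2\right) - 84} \left(-2954\right) = \frac{97}{10 - 84} \left(-2954\right) = \frac{97}{-74} \left(-2954\right) = 97 \left(- \frac{1}{74}\right) \left(-2954\right) = \left(- \frac{97}{74}\right) \left(-2954\right) = \frac{143269}{37}$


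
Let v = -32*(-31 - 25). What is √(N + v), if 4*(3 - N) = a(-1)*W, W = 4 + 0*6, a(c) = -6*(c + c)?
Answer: √1783 ≈ 42.226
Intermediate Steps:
a(c) = -12*c
W = 4 (W = 4 + 0 = 4)
N = -9 (N = 3 - (-12*(-1))*4/4 = 3 - 3*4 = 3 - ¼*48 = 3 - 12 = -9)
v = 1792 (v = -32*(-56) = 1792)
√(N + v) = √(-9 + 1792) = √1783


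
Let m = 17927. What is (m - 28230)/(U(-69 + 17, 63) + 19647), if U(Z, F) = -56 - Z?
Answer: -10303/19643 ≈ -0.52451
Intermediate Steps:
(m - 28230)/(U(-69 + 17, 63) + 19647) = (17927 - 28230)/((-56 - (-69 + 17)) + 19647) = -10303/((-56 - 1*(-52)) + 19647) = -10303/((-56 + 52) + 19647) = -10303/(-4 + 19647) = -10303/19643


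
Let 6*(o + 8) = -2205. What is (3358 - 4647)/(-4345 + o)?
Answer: 2578/9441 ≈ 0.27306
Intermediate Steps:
o = -751/2 (o = -8 + (⅙)*(-2205) = -8 - 735/2 = -751/2 ≈ -375.50)
(3358 - 4647)/(-4345 + o) = (3358 - 4647)/(-4345 - 751/2) = -1289/(-9441/2) = -1289*(-2/9441) = 2578/9441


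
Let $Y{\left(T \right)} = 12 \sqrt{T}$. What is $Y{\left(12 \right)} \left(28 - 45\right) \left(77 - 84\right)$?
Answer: $2856 \sqrt{3} \approx 4946.7$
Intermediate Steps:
$Y{\left(12 \right)} \left(28 - 45\right) \left(77 - 84\right) = 12 \sqrt{12} \left(28 - 45\right) \left(77 - 84\right) = 12 \cdot 2 \sqrt{3} \left(28 - 45\right) \left(-7\right) = 24 \sqrt{3} \left(\left(-17\right) \left(-7\right)\right) = 24 \sqrt{3} \cdot 119 = 2856 \sqrt{3}$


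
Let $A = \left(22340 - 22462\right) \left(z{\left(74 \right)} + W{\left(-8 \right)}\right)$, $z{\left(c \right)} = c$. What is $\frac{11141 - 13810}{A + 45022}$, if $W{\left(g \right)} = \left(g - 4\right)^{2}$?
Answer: $- \frac{2669}{18426} \approx -0.14485$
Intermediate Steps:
$W{\left(g \right)} = \left(-4 + g\right)^{2}$
$A = -26596$ ($A = \left(22340 - 22462\right) \left(74 + \left(-4 - 8\right)^{2}\right) = - 122 \left(74 + \left(-12\right)^{2}\right) = - 122 \left(74 + 144\right) = \left(-122\right) 218 = -26596$)
$\frac{11141 - 13810}{A + 45022} = \frac{11141 - 13810}{-26596 + 45022} = - \frac{2669}{18426}$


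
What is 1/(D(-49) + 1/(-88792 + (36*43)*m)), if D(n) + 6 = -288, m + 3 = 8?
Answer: -81052/23829289 ≈ -0.0034014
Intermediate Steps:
m = 5 (m = -3 + 8 = 5)
D(n) = -294 (D(n) = -6 - 288 = -294)
1/(D(-49) + 1/(-88792 + (36*43)*m)) = 1/(-294 + 1/(-88792 + (36*43)*5)) = 1/(-294 + 1/(-88792 + 1548*5)) = 1/(-294 + 1/(-88792 + 7740)) = 1/(-294 + 1/(-81052)) = 1/(-294 - 1/81052) = 1/(-23829289/81052) = -81052/23829289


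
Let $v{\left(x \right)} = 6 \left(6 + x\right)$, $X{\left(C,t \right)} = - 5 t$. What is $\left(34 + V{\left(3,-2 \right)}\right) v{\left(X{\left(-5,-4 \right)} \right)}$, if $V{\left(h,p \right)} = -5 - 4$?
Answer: $3900$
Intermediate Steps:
$V{\left(h,p \right)} = -9$ ($V{\left(h,p \right)} = -5 - 4 = -9$)
$v{\left(x \right)} = 36 + 6 x$
$\left(34 + V{\left(3,-2 \right)}\right) v{\left(X{\left(-5,-4 \right)} \right)} = \left(34 - 9\right) \left(36 + 6 \left(\left(-5\right) \left(-4\right)\right)\right) = 25 \left(36 + 6 \cdot 20\right) = 25 \left(36 + 120\right) = 25 \cdot 156 = 3900$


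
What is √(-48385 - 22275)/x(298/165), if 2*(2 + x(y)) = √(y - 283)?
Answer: 660*√17665/(√7655505 + 660*I) ≈ 29.997 - 7.1554*I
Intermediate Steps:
x(y) = -2 + √(-283 + y)/2 (x(y) = -2 + √(y - 283)/2 = -2 + √(-283 + y)/2)
√(-48385 - 22275)/x(298/165) = √(-48385 - 22275)/(-2 + √(-283 + 298/165)/2) = √(-70660)/(-2 + √(-283 + 298*(1/165))/2) = (2*I*√17665)/(-2 + √(-283 + 298/165)/2) = (2*I*√17665)/(-2 + √(-46397/165)/2) = (2*I*√17665)/(-2 + (I*√7655505/165)/2) = (2*I*√17665)/(-2 + I*√7655505/330) = 2*I*√17665/(-2 + I*√7655505/330)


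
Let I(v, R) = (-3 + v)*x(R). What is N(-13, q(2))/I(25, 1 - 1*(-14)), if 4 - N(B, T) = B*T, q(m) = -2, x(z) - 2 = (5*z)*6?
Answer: -1/452 ≈ -0.0022124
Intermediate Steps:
x(z) = 2 + 30*z (x(z) = 2 + (5*z)*6 = 2 + 30*z)
N(B, T) = 4 - B*T
I(v, R) = (-3 + v)*(2 + 30*R)
N(-13, q(2))/I(25, 1 - 1*(-14)) = (4 - 1*(-13)*(-2))/((2*(1 + 15*(1 - 1*(-14)))*(-3 + 25))) = (4 - 26)/((2*(1 + 15*(1 + 14))*22)) = -22*1/(44*(1 + 15*15)) = -22*1/(44*(1 + 225)) = -22/(2*226*22) = -22/9944 = -22*1/9944 = -1/452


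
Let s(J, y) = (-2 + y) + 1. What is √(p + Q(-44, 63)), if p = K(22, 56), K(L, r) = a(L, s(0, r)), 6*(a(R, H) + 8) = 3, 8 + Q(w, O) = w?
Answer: I*√238/2 ≈ 7.7136*I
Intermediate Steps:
Q(w, O) = -8 + w
s(J, y) = -1 + y
a(R, H) = -15/2 (a(R, H) = -8 + (⅙)*3 = -8 + ½ = -15/2)
K(L, r) = -15/2
p = -15/2 ≈ -7.5000
√(p + Q(-44, 63)) = √(-15/2 + (-8 - 44)) = √(-15/2 - 52) = √(-119/2) = I*√238/2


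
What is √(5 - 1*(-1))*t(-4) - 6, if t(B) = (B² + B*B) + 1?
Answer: -6 + 33*√6 ≈ 74.833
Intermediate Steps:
t(B) = 1 + 2*B² (t(B) = (B² + B²) + 1 = 2*B² + 1 = 1 + 2*B²)
√(5 - 1*(-1))*t(-4) - 6 = √(5 - 1*(-1))*(1 + 2*(-4)²) - 6 = √(5 + 1)*(1 + 2*16) - 6 = √6*(1 + 32) - 6 = √6*33 - 6 = 33*√6 - 6 = -6 + 33*√6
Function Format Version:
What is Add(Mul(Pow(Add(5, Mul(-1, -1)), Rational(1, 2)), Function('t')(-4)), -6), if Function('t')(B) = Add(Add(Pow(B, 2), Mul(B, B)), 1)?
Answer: Add(-6, Mul(33, Pow(6, Rational(1, 2)))) ≈ 74.833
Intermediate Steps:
Function('t')(B) = Add(1, Mul(2, Pow(B, 2))) (Function('t')(B) = Add(Add(Pow(B, 2), Pow(B, 2)), 1) = Add(Mul(2, Pow(B, 2)), 1) = Add(1, Mul(2, Pow(B, 2))))
Add(Mul(Pow(Add(5, Mul(-1, -1)), Rational(1, 2)), Function('t')(-4)), -6) = Add(Mul(Pow(Add(5, Mul(-1, -1)), Rational(1, 2)), Add(1, Mul(2, Pow(-4, 2)))), -6) = Add(Mul(Pow(Add(5, 1), Rational(1, 2)), Add(1, Mul(2, 16))), -6) = Add(Mul(Pow(6, Rational(1, 2)), Add(1, 32)), -6) = Add(Mul(Pow(6, Rational(1, 2)), 33), -6) = Add(Mul(33, Pow(6, Rational(1, 2))), -6) = Add(-6, Mul(33, Pow(6, Rational(1, 2))))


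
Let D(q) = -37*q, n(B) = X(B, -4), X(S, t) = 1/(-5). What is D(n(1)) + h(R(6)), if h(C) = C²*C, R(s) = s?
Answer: 1117/5 ≈ 223.40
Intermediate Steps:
X(S, t) = -⅕
n(B) = -⅕
h(C) = C³
D(n(1)) + h(R(6)) = -37*(-⅕) + 6³ = 37/5 + 216 = 1117/5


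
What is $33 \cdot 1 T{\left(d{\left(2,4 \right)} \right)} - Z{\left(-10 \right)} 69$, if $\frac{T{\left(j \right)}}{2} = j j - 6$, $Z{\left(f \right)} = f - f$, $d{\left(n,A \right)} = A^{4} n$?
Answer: $17301108$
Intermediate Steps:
$d{\left(n,A \right)} = n A^{4}$
$Z{\left(f \right)} = 0$
$T{\left(j \right)} = -12 + 2 j^{2}$ ($T{\left(j \right)} = 2 \left(j j - 6\right) = 2 \left(j^{2} - 6\right) = 2 \left(-6 + j^{2}\right) = -12 + 2 j^{2}$)
$33 \cdot 1 T{\left(d{\left(2,4 \right)} \right)} - Z{\left(-10 \right)} 69 = 33 \cdot 1 \left(-12 + 2 \left(2 \cdot 4^{4}\right)^{2}\right) - 0 \cdot 69 = 33 \left(-12 + 2 \left(2 \cdot 256\right)^{2}\right) - 0 = 33 \left(-12 + 2 \cdot 512^{2}\right) + 0 = 33 \left(-12 + 2 \cdot 262144\right) + 0 = 33 \left(-12 + 524288\right) + 0 = 33 \cdot 524276 + 0 = 17301108 + 0 = 17301108$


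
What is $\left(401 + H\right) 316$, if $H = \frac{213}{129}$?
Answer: $\frac{5471224}{43} \approx 1.2724 \cdot 10^{5}$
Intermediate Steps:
$H = \frac{71}{43}$ ($H = 213 \cdot \frac{1}{129} = \frac{71}{43} \approx 1.6512$)
$\left(401 + H\right) 316 = \left(401 + \frac{71}{43}\right) 316 = \frac{17314}{43} \cdot 316 = \frac{5471224}{43}$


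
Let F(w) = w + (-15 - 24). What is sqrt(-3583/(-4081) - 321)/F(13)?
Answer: -I*sqrt(5331491858)/106106 ≈ -0.68815*I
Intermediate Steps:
F(w) = -39 + w (F(w) = w - 39 = -39 + w)
sqrt(-3583/(-4081) - 321)/F(13) = sqrt(-3583/(-4081) - 321)/(-39 + 13) = sqrt(-3583*(-1/4081) - 321)/(-26) = sqrt(3583/4081 - 321)*(-1/26) = sqrt(-1306418/4081)*(-1/26) = (I*sqrt(5331491858)/4081)*(-1/26) = -I*sqrt(5331491858)/106106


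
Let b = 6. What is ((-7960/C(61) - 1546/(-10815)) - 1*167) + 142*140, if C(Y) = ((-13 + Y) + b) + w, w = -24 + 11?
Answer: 8655015881/443415 ≈ 19519.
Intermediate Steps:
w = -13
C(Y) = -20 + Y (C(Y) = ((-13 + Y) + 6) - 13 = (-7 + Y) - 13 = -20 + Y)
((-7960/C(61) - 1546/(-10815)) - 1*167) + 142*140 = ((-7960/(-20 + 61) - 1546/(-10815)) - 1*167) + 142*140 = ((-7960/41 - 1546*(-1/10815)) - 167) + 19880 = ((-7960*1/41 + 1546/10815) - 167) + 19880 = ((-7960/41 + 1546/10815) - 167) + 19880 = (-86024014/443415 - 167) + 19880 = -160074319/443415 + 19880 = 8655015881/443415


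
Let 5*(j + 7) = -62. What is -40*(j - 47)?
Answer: 2656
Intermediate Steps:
j = -97/5 (j = -7 + (⅕)*(-62) = -7 - 62/5 = -97/5 ≈ -19.400)
-40*(j - 47) = -40*(-97/5 - 47) = -40*(-332/5) = 2656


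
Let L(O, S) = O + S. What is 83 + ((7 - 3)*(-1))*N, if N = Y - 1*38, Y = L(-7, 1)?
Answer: 259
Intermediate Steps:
Y = -6 (Y = -7 + 1 = -6)
N = -44 (N = -6 - 1*38 = -6 - 38 = -44)
83 + ((7 - 3)*(-1))*N = 83 + ((7 - 3)*(-1))*(-44) = 83 + (4*(-1))*(-44) = 83 - 4*(-44) = 83 + 176 = 259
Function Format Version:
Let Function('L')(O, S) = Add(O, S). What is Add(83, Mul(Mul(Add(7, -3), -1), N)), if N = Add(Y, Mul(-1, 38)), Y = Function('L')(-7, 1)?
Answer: 259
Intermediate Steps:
Y = -6 (Y = Add(-7, 1) = -6)
N = -44 (N = Add(-6, Mul(-1, 38)) = Add(-6, -38) = -44)
Add(83, Mul(Mul(Add(7, -3), -1), N)) = Add(83, Mul(Mul(Add(7, -3), -1), -44)) = Add(83, Mul(Mul(4, -1), -44)) = Add(83, Mul(-4, -44)) = Add(83, 176) = 259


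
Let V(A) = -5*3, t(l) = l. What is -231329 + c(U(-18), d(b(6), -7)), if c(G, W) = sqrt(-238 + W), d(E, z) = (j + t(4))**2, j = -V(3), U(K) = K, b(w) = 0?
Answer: -231329 + sqrt(123) ≈ -2.3132e+5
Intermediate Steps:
V(A) = -15
j = 15 (j = -1*(-15) = 15)
d(E, z) = 361 (d(E, z) = (15 + 4)**2 = 19**2 = 361)
-231329 + c(U(-18), d(b(6), -7)) = -231329 + sqrt(-238 + 361) = -231329 + sqrt(123)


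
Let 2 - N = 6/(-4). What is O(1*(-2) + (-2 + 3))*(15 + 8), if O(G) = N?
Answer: 161/2 ≈ 80.500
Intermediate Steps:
N = 7/2 (N = 2 - 6/(-4) = 2 - 6*(-1)/4 = 2 - 1*(-3/2) = 2 + 3/2 = 7/2 ≈ 3.5000)
O(G) = 7/2
O(1*(-2) + (-2 + 3))*(15 + 8) = 7*(15 + 8)/2 = (7/2)*23 = 161/2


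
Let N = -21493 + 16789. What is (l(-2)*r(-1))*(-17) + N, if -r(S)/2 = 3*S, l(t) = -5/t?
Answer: -4959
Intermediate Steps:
r(S) = -6*S
N = -4704
(l(-2)*r(-1))*(-17) + N = ((-5/(-2))*(-6*(-1)))*(-17) - 4704 = (-5*(-1/2)*6)*(-17) - 4704 = ((5/2)*6)*(-17) - 4704 = 15*(-17) - 4704 = -255 - 4704 = -4959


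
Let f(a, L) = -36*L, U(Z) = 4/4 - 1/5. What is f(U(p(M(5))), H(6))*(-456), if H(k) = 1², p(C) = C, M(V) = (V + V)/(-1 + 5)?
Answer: 16416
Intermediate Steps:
M(V) = V/2 (M(V) = (2*V)/4 = (2*V)*(¼) = V/2)
U(Z) = ⅘ (U(Z) = 4*(¼) - 1*⅕ = 1 - ⅕ = ⅘)
H(k) = 1
f(U(p(M(5))), H(6))*(-456) = -36*1*(-456) = -36*(-456) = 16416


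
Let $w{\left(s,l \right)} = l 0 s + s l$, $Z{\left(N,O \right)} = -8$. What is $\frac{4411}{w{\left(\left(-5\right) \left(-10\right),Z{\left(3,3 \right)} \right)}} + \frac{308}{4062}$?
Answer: $- \frac{8897141}{812400} \approx -10.952$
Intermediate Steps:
$w{\left(s,l \right)} = l s$ ($w{\left(s,l \right)} = 0 s + l s = 0 + l s = l s$)
$\frac{4411}{w{\left(\left(-5\right) \left(-10\right),Z{\left(3,3 \right)} \right)}} + \frac{308}{4062} = \frac{4411}{\left(-8\right) \left(\left(-5\right) \left(-10\right)\right)} + \frac{308}{4062} = \frac{4411}{\left(-8\right) 50} + 308 \cdot \frac{1}{4062} = \frac{4411}{-400} + \frac{154}{2031} = 4411 \left(- \frac{1}{400}\right) + \frac{154}{2031} = - \frac{4411}{400} + \frac{154}{2031} = - \frac{8897141}{812400}$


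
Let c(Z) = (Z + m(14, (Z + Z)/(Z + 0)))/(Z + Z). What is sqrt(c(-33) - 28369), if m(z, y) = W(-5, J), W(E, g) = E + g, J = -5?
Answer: I*sqrt(123572526)/66 ≈ 168.43*I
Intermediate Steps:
m(z, y) = -10 (m(z, y) = -5 - 5 = -10)
c(Z) = (-10 + Z)/(2*Z) (c(Z) = (Z - 10)/(Z + Z) = (-10 + Z)/((2*Z)) = (-10 + Z)*(1/(2*Z)) = (-10 + Z)/(2*Z))
sqrt(c(-33) - 28369) = sqrt((1/2)*(-10 - 33)/(-33) - 28369) = sqrt((1/2)*(-1/33)*(-43) - 28369) = sqrt(43/66 - 28369) = sqrt(-1872311/66) = I*sqrt(123572526)/66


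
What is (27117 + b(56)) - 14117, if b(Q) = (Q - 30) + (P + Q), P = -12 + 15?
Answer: 13085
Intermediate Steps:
P = 3
b(Q) = -27 + 2*Q (b(Q) = (Q - 30) + (3 + Q) = (-30 + Q) + (3 + Q) = -27 + 2*Q)
(27117 + b(56)) - 14117 = (27117 + (-27 + 2*56)) - 14117 = (27117 + (-27 + 112)) - 14117 = (27117 + 85) - 14117 = 27202 - 14117 = 13085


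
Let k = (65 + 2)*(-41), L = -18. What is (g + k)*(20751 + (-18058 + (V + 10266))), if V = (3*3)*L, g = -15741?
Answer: -236590936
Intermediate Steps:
V = -162 (V = (3*3)*(-18) = 9*(-18) = -162)
k = -2747 (k = 67*(-41) = -2747)
(g + k)*(20751 + (-18058 + (V + 10266))) = (-15741 - 2747)*(20751 + (-18058 + (-162 + 10266))) = -18488*(20751 + (-18058 + 10104)) = -18488*(20751 - 7954) = -18488*12797 = -236590936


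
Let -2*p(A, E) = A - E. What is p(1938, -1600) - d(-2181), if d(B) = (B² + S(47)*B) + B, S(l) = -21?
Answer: -4802150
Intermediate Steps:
p(A, E) = E/2 - A/2 (p(A, E) = -(A - E)/2 = E/2 - A/2)
d(B) = B² - 20*B (d(B) = (B² - 21*B) + B = B² - 20*B)
p(1938, -1600) - d(-2181) = ((½)*(-1600) - ½*1938) - (-2181)*(-20 - 2181) = (-800 - 969) - (-2181)*(-2201) = -1769 - 1*4800381 = -1769 - 4800381 = -4802150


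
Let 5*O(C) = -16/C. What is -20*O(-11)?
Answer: -64/11 ≈ -5.8182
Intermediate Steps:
O(C) = -16/(5*C) (O(C) = (-16/C)/5 = -16/(5*C))
-20*O(-11) = -(-64)/(-11) = -(-64)*(-1)/11 = -20*16/55 = -64/11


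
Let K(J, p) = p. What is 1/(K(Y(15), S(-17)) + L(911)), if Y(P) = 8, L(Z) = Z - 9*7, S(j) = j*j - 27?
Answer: 1/1110 ≈ 0.00090090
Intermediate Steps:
S(j) = -27 + j**2 (S(j) = j**2 - 27 = -27 + j**2)
L(Z) = -63 + Z (L(Z) = Z - 63 = -63 + Z)
1/(K(Y(15), S(-17)) + L(911)) = 1/((-27 + (-17)**2) + (-63 + 911)) = 1/((-27 + 289) + 848) = 1/(262 + 848) = 1/1110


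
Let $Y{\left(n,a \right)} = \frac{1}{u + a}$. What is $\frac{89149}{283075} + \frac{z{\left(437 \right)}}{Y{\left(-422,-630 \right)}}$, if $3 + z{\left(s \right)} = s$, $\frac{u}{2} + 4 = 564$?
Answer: $\frac{60198818649}{283075} \approx 2.1266 \cdot 10^{5}$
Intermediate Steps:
$u = 1120$ ($u = -8 + 2 \cdot 564 = -8 + 1128 = 1120$)
$z{\left(s \right)} = -3 + s$
$Y{\left(n,a \right)} = \frac{1}{1120 + a}$
$\frac{89149}{283075} + \frac{z{\left(437 \right)}}{Y{\left(-422,-630 \right)}} = \frac{89149}{283075} + \frac{-3 + 437}{\frac{1}{1120 - 630}} = 89149 \cdot \frac{1}{283075} + \frac{434}{\frac{1}{490}} = \frac{89149}{283075} + 434 \frac{1}{\frac{1}{490}} = \frac{89149}{283075} + 434 \cdot 490 = \frac{89149}{283075} + 212660 = \frac{60198818649}{283075}$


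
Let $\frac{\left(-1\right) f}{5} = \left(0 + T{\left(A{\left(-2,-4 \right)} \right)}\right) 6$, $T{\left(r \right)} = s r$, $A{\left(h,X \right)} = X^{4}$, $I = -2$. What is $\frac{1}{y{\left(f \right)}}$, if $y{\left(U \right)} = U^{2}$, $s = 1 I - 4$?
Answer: $\frac{1}{2123366400} \approx 4.7095 \cdot 10^{-10}$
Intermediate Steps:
$s = -6$ ($s = 1 \left(-2\right) - 4 = -2 - 4 = -6$)
$T{\left(r \right)} = - 6 r$
$f = 46080$ ($f = - 5 \left(0 - 6 \left(-4\right)^{4}\right) 6 = - 5 \left(0 - 1536\right) 6 = - 5 \left(\left(-1536\right) 6\right) = \left(-5\right) \left(-9216\right) = 46080$)
$\frac{1}{y{\left(f \right)}} = \frac{1}{46080^{2}} = \frac{1}{2123366400}$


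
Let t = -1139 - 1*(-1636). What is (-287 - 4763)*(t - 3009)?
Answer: 12685600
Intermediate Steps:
t = 497 (t = -1139 + 1636 = 497)
(-287 - 4763)*(t - 3009) = (-287 - 4763)*(497 - 3009) = -5050*(-2512) = 12685600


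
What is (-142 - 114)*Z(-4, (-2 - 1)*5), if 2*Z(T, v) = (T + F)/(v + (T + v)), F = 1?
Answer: -192/17 ≈ -11.294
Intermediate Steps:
Z(T, v) = (1 + T)/(2*(T + 2*v)) (Z(T, v) = ((T + 1)/(v + (T + v)))/2 = ((1 + T)/(T + 2*v))/2 = (1 + T)/(2*(T + 2*v)))
(-142 - 114)*Z(-4, (-2 - 1)*5) = (-142 - 114)*((1 - 4)/(2*(-4 + 2*((-2 - 1)*5)))) = -128*(-3)/(-4 + 2*(-3*5)) = -128*(-3)/(-4 + 2*(-15)) = -128*(-3)/(-4 - 30) = -128*(-3)/(-34) = -128*(-1)*(-3)/34 = -256*3/68 = -192/17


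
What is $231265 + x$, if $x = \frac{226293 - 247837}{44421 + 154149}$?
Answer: $\frac{22961134753}{99285} \approx 2.3127 \cdot 10^{5}$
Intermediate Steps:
$x = - \frac{10772}{99285}$ ($x = - \frac{21544}{198570} = \left(-21544\right) \frac{1}{198570} = - \frac{10772}{99285} \approx -0.1085$)
$231265 + x = 231265 - \frac{10772}{99285} = \frac{22961134753}{99285}$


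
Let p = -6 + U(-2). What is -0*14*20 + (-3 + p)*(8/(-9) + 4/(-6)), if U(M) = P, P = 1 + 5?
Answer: 14/3 ≈ 4.6667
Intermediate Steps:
P = 6
U(M) = 6
p = 0 (p = -6 + 6 = 0)
-0*14*20 + (-3 + p)*(8/(-9) + 4/(-6)) = -0*14*20 + (-3 + 0)*(8/(-9) + 4/(-6)) = -0*280 - 3*(8*(-⅑) + 4*(-⅙)) = -906*0 - 3*(-8/9 - ⅔) = 0 - 3*(-14/9) = 0 + 14/3 = 14/3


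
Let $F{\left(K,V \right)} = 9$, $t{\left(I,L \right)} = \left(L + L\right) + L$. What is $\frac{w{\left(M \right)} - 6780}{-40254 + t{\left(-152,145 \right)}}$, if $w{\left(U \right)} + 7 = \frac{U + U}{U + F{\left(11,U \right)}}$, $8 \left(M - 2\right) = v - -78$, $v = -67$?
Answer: $\frac{74651}{438009} \approx 0.17043$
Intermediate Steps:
$t{\left(I,L \right)} = 3 L$ ($t{\left(I,L \right)} = 2 L + L = 3 L$)
$M = \frac{27}{8}$ ($M = 2 + \frac{-67 - -78}{8} = 2 + \frac{-67 + 78}{8} = 2 + \frac{1}{8} \cdot 11 = 2 + \frac{11}{8} = \frac{27}{8} \approx 3.375$)
$w{\left(U \right)} = -7 + \frac{2 U}{9 + U}$ ($w{\left(U \right)} = -7 + \frac{U + U}{U + 9} = -7 + \frac{2 U}{9 + U}$)
$\frac{w{\left(M \right)} - 6780}{-40254 + t{\left(-152,145 \right)}} = \frac{\frac{-63 - \frac{135}{8}}{9 + \frac{27}{8}} - 6780}{-40254 + 3 \cdot 145} = \frac{\frac{-63 - \frac{135}{8}}{\frac{99}{8}} - 6780}{-40254 + 435} = \frac{\frac{8}{99} \left(- \frac{639}{8}\right) - 6780}{-39819} = \left(- \frac{71}{11} - 6780\right) \left(- \frac{1}{39819}\right) = \left(- \frac{74651}{11}\right) \left(- \frac{1}{39819}\right) = \frac{74651}{438009}$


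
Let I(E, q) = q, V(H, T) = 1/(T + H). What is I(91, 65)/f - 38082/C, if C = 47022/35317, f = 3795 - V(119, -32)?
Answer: -74008527099601/2587495268 ≈ -28602.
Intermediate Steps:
V(H, T) = 1/(H + T)
f = 330164/87 (f = 3795 - 1/(119 - 32) = 3795 - 1/87 = 330164/87 ≈ 3795.0)
C = 47022/35317 (C = 47022*(1/35317) = 47022/35317 ≈ 1.3314)
I(91, 65)/f - 38082/C = 65/(330164/87) - 38082/47022/35317 = 65*(87/330164) - 38082*35317/47022 = 5655/330164 - 224156999/7837 = -74008527099601/2587495268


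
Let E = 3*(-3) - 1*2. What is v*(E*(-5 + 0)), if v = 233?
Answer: 12815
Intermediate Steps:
E = -11 (E = -9 - 2 = -11)
v*(E*(-5 + 0)) = 233*(-11*(-5 + 0)) = 233*(-11*(-5)) = 233*55 = 12815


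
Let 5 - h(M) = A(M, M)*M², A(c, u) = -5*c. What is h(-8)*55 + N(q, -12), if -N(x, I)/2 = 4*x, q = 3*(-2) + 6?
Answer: -140525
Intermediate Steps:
q = 0 (q = -6 + 6 = 0)
N(x, I) = -8*x
h(M) = 5 + 5*M³ (h(M) = 5 - (-5*M)*M² = 5 - (-5)*M³ = 5 + 5*M³)
h(-8)*55 + N(q, -12) = (5 + 5*(-8)³)*55 - 8*0 = (5 + 5*(-512))*55 + 0 = (5 - 2560)*55 + 0 = -2555*55 + 0 = -140525 + 0 = -140525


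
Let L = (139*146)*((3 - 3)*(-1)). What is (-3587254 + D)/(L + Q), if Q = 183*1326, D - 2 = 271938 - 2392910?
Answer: -2854112/121329 ≈ -23.524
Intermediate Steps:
D = -2120970 (D = 2 + (271938 - 2392910) = 2 - 2120972 = -2120970)
Q = 242658
L = 0 (L = 20294*(0*(-1)) = 20294*0 = 0)
(-3587254 + D)/(L + Q) = (-3587254 - 2120970)/(0 + 242658) = -5708224/242658 = -5708224*1/242658 = -2854112/121329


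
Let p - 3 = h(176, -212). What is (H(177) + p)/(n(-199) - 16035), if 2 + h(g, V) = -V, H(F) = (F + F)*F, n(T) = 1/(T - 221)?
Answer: -26405820/6734701 ≈ -3.9209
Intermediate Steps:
n(T) = 1/(-221 + T)
H(F) = 2*F**2 (H(F) = (2*F)*F = 2*F**2)
h(g, V) = -2 - V
p = 213 (p = 3 + (-2 - 1*(-212)) = 3 + (-2 + 212) = 3 + 210 = 213)
(H(177) + p)/(n(-199) - 16035) = (2*177**2 + 213)/(1/(-221 - 199) - 16035) = (2*31329 + 213)/(1/(-420) - 16035) = (62658 + 213)/(-1/420 - 16035) = 62871/(-6734701/420) = 62871*(-420/6734701) = -26405820/6734701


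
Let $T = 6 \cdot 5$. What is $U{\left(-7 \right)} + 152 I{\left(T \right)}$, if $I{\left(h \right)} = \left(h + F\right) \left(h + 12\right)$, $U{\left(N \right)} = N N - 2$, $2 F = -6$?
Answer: $172415$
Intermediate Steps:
$F = -3$ ($F = \frac{1}{2} \left(-6\right) = -3$)
$U{\left(N \right)} = -2 + N^{2}$ ($U{\left(N \right)} = N^{2} - 2 = -2 + N^{2}$)
$T = 30$
$I{\left(h \right)} = \left(-3 + h\right) \left(12 + h\right)$ ($I{\left(h \right)} = \left(h - 3\right) \left(h + 12\right) = \left(-3 + h\right) \left(12 + h\right)$)
$U{\left(-7 \right)} + 152 I{\left(T \right)} = \left(-2 + \left(-7\right)^{2}\right) + 152 \left(-36 + 30^{2} + 9 \cdot 30\right) = \left(-2 + 49\right) + 152 \left(-36 + 900 + 270\right) = 47 + 152 \cdot 1134 = 47 + 172368 = 172415$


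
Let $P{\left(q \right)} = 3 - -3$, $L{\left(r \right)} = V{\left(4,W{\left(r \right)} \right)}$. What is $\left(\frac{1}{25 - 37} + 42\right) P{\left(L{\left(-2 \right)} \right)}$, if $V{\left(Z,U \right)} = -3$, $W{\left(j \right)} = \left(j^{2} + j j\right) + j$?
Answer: $\frac{503}{2} \approx 251.5$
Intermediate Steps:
$W{\left(j \right)} = j + 2 j^{2}$ ($W{\left(j \right)} = \left(j^{2} + j^{2}\right) + j = 2 j^{2} + j = j + 2 j^{2}$)
$L{\left(r \right)} = -3$
$P{\left(q \right)} = 6$ ($P{\left(q \right)} = 3 + 3 = 6$)
$\left(\frac{1}{25 - 37} + 42\right) P{\left(L{\left(-2 \right)} \right)} = \left(\frac{1}{25 - 37} + 42\right) 6 = \left(\frac{1}{-12} + 42\right) 6 = \left(- \frac{1}{12} + 42\right) 6 = \frac{503}{12} \cdot 6 = \frac{503}{2}$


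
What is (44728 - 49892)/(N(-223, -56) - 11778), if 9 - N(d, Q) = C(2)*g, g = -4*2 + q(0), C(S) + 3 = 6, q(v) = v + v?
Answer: 5164/11745 ≈ 0.43968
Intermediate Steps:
q(v) = 2*v
C(S) = 3 (C(S) = -3 + 6 = 3)
g = -8 (g = -4*2 + 2*0 = -8 + 0 = -8)
N(d, Q) = 33 (N(d, Q) = 9 - 3*(-8) = 9 - 1*(-24) = 9 + 24 = 33)
(44728 - 49892)/(N(-223, -56) - 11778) = (44728 - 49892)/(33 - 11778) = -5164/(-11745) = -5164*(-1/11745) = 5164/11745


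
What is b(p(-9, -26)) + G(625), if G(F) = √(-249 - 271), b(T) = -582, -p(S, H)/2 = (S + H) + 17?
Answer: -582 + 2*I*√130 ≈ -582.0 + 22.803*I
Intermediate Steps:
p(S, H) = -34 - 2*H - 2*S (p(S, H) = -2*((S + H) + 17) = -2*((H + S) + 17) = -2*(17 + H + S) = -34 - 2*H - 2*S)
G(F) = 2*I*√130 (G(F) = √(-520) = 2*I*√130)
b(p(-9, -26)) + G(625) = -582 + 2*I*√130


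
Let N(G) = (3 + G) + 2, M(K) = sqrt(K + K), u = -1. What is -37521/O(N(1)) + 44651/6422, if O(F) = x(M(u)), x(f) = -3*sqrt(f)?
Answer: 44651/6422 - 12507*(-2)**(3/4)/2 ≈ 7443.7 - 7436.7*I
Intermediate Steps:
M(K) = sqrt(2)*sqrt(K) (M(K) = sqrt(2*K) = sqrt(2)*sqrt(K))
N(G) = 5 + G
O(F) = -3*2**(1/4)*sqrt(I) (O(F) = -3*(-1)**(1/4)*2**(1/4) = -3*2**(1/4)*sqrt(I))
-37521/O(N(1)) + 44651/6422 = -37521*2**(3/4)*I**(3/2)/6 + 44651/6422 = -12507*2**(3/4)*I**(3/2)/2 + 44651*(1/6422) = -12507*2**(3/4)*I**(3/2)/2 + 44651/6422 = 44651/6422 - 12507*2**(3/4)*I**(3/2)/2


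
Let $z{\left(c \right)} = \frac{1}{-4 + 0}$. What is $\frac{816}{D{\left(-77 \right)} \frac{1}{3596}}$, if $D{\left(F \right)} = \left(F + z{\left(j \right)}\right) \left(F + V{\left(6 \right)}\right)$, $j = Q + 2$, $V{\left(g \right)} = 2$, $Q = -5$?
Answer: $\frac{3912448}{7725} \approx 506.47$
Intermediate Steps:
$j = -3$ ($j = -5 + 2 = -3$)
$z{\left(c \right)} = - \frac{1}{4}$ ($z{\left(c \right)} = \frac{1}{-4} = - \frac{1}{4}$)
$D{\left(F \right)} = \left(2 + F\right) \left(- \frac{1}{4} + F\right)$ ($D{\left(F \right)} = \left(F - \frac{1}{4}\right) \left(F + 2\right) = \left(- \frac{1}{4} + F\right) \left(2 + F\right) = \left(2 + F\right) \left(- \frac{1}{4} + F\right)$)
$\frac{816}{D{\left(-77 \right)} \frac{1}{3596}} = \frac{816}{\left(- \frac{1}{2} + \left(-77\right)^{2} + \frac{7}{4} \left(-77\right)\right) \frac{1}{3596}} = \frac{816}{\left(- \frac{1}{2} + 5929 - \frac{539}{4}\right) \frac{1}{3596}} = \frac{816}{\frac{23175}{4} \cdot \frac{1}{3596}} = \frac{816}{\frac{23175}{14384}} = 816 \cdot \frac{14384}{23175} = \frac{3912448}{7725}$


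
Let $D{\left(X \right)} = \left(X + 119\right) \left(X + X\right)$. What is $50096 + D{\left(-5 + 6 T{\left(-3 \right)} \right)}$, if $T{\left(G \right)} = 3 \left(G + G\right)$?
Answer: $48740$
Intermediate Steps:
$T{\left(G \right)} = 6 G$ ($T{\left(G \right)} = 3 \cdot 2 G = 6 G$)
$D{\left(X \right)} = 2 X \left(119 + X\right)$ ($D{\left(X \right)} = \left(119 + X\right) 2 X = 2 X \left(119 + X\right)$)
$50096 + D{\left(-5 + 6 T{\left(-3 \right)} \right)} = 50096 + 2 \left(-5 + 6 \cdot 6 \left(-3\right)\right) \left(119 + \left(-5 + 6 \cdot 6 \left(-3\right)\right)\right) = 50096 + 2 \left(-5 + 6 \left(-18\right)\right) \left(119 + \left(-5 + 6 \left(-18\right)\right)\right) = 50096 + 2 \left(-5 - 108\right) \left(119 - 113\right) = 50096 + 2 \left(-113\right) \left(119 - 113\right) = 50096 + 2 \left(-113\right) 6 = 50096 - 1356 = 48740$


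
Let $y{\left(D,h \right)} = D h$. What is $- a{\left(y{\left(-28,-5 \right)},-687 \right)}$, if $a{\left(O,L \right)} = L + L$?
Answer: $1374$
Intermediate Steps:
$a{\left(O,L \right)} = 2 L$
$- a{\left(y{\left(-28,-5 \right)},-687 \right)} = - 2 \left(-687\right) = \left(-1\right) \left(-1374\right) = 1374$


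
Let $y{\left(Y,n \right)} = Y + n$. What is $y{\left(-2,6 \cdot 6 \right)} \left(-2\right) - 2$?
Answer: $-70$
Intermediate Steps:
$y{\left(-2,6 \cdot 6 \right)} \left(-2\right) - 2 = \left(-2 + 6 \cdot 6\right) \left(-2\right) - 2 = \left(-2 + 36\right) \left(-2\right) - 2 = 34 \left(-2\right) - 2 = -68 - 2 = -70$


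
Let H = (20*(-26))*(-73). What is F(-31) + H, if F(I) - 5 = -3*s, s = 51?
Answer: 37812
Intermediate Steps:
F(I) = -148 (F(I) = 5 - 3*51 = 5 - 153 = -148)
H = 37960 (H = -520*(-73) = 37960)
F(-31) + H = -148 + 37960 = 37812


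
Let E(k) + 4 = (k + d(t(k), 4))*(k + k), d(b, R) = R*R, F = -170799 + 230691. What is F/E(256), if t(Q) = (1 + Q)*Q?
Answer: 4991/11605 ≈ 0.43007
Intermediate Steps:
t(Q) = Q*(1 + Q)
F = 59892
d(b, R) = R²
E(k) = -4 + 2*k*(16 + k) (E(k) = -4 + (k + 4²)*(k + k) = -4 + (k + 16)*(2*k) = -4 + (16 + k)*(2*k) = -4 + 2*k*(16 + k))
F/E(256) = 59892/(-4 + 2*256² + 32*256) = 59892/(-4 + 2*65536 + 8192) = 59892/(-4 + 131072 + 8192) = 59892/139260 = 59892*(1/139260) = 4991/11605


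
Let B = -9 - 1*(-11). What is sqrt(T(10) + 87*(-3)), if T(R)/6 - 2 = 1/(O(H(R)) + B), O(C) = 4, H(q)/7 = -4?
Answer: 2*I*sqrt(62) ≈ 15.748*I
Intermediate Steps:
H(q) = -28 (H(q) = 7*(-4) = -28)
B = 2 (B = -9 + 11 = 2)
T(R) = 13 (T(R) = 12 + 6/(4 + 2) = 12 + 6/6 = 12 + 6*(1/6) = 12 + 1 = 13)
sqrt(T(10) + 87*(-3)) = sqrt(13 + 87*(-3)) = sqrt(13 - 261) = sqrt(-248) = 2*I*sqrt(62)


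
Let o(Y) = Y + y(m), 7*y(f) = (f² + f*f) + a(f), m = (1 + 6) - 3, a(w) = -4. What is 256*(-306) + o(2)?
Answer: -78330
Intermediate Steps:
m = 4 (m = 7 - 3 = 4)
y(f) = -4/7 + 2*f²/7 (y(f) = ((f² + f*f) - 4)/7 = ((f² + f²) - 4)/7 = (2*f² - 4)/7 = (-4 + 2*f²)/7 = -4/7 + 2*f²/7)
o(Y) = 4 + Y (o(Y) = Y + (-4/7 + (2/7)*4²) = Y + (-4/7 + (2/7)*16) = Y + (-4/7 + 32/7) = Y + 4 = 4 + Y)
256*(-306) + o(2) = 256*(-306) + (4 + 2) = -78336 + 6 = -78330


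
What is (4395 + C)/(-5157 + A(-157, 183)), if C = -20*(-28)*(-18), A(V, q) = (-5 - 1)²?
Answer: 1895/1707 ≈ 1.1101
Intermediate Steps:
A(V, q) = 36 (A(V, q) = (-6)² = 36)
C = -10080 (C = 560*(-18) = -10080)
(4395 + C)/(-5157 + A(-157, 183)) = (4395 - 10080)/(-5157 + 36) = -5685/(-5121) = -5685*(-1/5121) = 1895/1707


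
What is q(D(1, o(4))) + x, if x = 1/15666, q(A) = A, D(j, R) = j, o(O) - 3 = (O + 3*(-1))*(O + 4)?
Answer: 15667/15666 ≈ 1.0001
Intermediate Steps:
o(O) = 3 + (-3 + O)*(4 + O) (o(O) = 3 + (O + 3*(-1))*(O + 4) = 3 + (O - 3)*(4 + O) = 3 + (-3 + O)*(4 + O))
x = 1/15666 ≈ 6.3833e-5
q(D(1, o(4))) + x = 1 + 1/15666 = 15667/15666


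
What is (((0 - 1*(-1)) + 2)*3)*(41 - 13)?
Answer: 252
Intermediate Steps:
(((0 - 1*(-1)) + 2)*3)*(41 - 13) = (((0 + 1) + 2)*3)*28 = ((1 + 2)*3)*28 = (3*3)*28 = 9*28 = 252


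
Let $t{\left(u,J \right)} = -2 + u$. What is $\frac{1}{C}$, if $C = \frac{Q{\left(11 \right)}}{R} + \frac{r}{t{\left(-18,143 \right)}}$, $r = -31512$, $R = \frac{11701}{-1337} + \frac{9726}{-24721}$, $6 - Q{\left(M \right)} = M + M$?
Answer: $\frac{1511320415}{2383880604034} \approx 0.00063397$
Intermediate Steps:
$Q{\left(M \right)} = 6 - 2 M$ ($Q{\left(M \right)} = 6 - \left(M + M\right) = 6 - 2 M$)
$R = - \frac{302264083}{33051977}$ ($R = 11701 \left(- \frac{1}{1337}\right) + 9726 \left(- \frac{1}{24721}\right) = - \frac{11701}{1337} - \frac{9726}{24721} = - \frac{302264083}{33051977} \approx -9.1451$)
$C = \frac{2383880604034}{1511320415}$ ($C = \frac{6 - 22}{- \frac{302264083}{33051977}} - \frac{31512}{-2 - 18} = \left(6 - 22\right) \left(- \frac{33051977}{302264083}\right) - \frac{31512}{-20} = \left(-16\right) \left(- \frac{33051977}{302264083}\right) - - \frac{7878}{5} = \frac{528831632}{302264083} + \frac{7878}{5} = \frac{2383880604034}{1511320415} \approx 1577.3$)
$\frac{1}{C} = \frac{1}{\frac{2383880604034}{1511320415}} = \frac{1511320415}{2383880604034}$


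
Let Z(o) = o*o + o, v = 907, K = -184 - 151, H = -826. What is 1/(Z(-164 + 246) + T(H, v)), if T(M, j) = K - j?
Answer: 1/5564 ≈ 0.00017973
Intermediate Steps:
K = -335
Z(o) = o + o**2 (Z(o) = o**2 + o = o + o**2)
T(M, j) = -335 - j
1/(Z(-164 + 246) + T(H, v)) = 1/((-164 + 246)*(1 + (-164 + 246)) + (-335 - 1*907)) = 1/(82*(1 + 82) + (-335 - 907)) = 1/(82*83 - 1242) = 1/(6806 - 1242) = 1/5564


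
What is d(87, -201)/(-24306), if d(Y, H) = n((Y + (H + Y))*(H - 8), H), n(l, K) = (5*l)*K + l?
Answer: 944262/4051 ≈ 233.09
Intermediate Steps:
n(l, K) = l + 5*K*l (n(l, K) = 5*K*l + l = l + 5*K*l)
d(Y, H) = (1 + 5*H)*(-8 + H)*(H + 2*Y) (d(Y, H) = ((Y + (H + Y))*(H - 8))*(1 + 5*H) = ((H + 2*Y)*(-8 + H))*(1 + 5*H) = ((-8 + H)*(H + 2*Y))*(1 + 5*H) = (1 + 5*H)*(-8 + H)*(H + 2*Y))
d(87, -201)/(-24306) = ((1 + 5*(-201))*((-201)² - 16*87 - 8*(-201) + 2*(-201)*87))/(-24306) = ((1 - 1005)*(40401 - 1392 + 1608 - 34974))*(-1/24306) = -1004*5643*(-1/24306) = -5665572*(-1/24306) = 944262/4051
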